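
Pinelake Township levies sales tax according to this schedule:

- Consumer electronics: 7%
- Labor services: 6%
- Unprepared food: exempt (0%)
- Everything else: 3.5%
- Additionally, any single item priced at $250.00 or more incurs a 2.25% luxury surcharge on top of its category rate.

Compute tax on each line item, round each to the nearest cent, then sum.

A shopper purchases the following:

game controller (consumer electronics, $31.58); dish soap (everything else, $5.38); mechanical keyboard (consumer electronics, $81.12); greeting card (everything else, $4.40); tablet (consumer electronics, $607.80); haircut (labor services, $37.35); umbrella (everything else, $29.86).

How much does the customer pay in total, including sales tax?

Game controller $31.58: consumer electronics → 7% → $2.21
Dish soap $5.38: everything else → 3.5% → $0.19
Mechanical keyboard $81.12: consumer electronics → 7% → $5.68
Greeting card $4.40: everything else → 3.5% → $0.15
Tablet $607.80: consumer electronics → 7% + 2.25% surcharge = 9.25% → $56.22
Haircut $37.35: labor services → 6% → $2.24
Umbrella $29.86: everything else → 3.5% → $1.05
Subtotal = $797.49; tax = $67.74; total due = $865.23

$865.23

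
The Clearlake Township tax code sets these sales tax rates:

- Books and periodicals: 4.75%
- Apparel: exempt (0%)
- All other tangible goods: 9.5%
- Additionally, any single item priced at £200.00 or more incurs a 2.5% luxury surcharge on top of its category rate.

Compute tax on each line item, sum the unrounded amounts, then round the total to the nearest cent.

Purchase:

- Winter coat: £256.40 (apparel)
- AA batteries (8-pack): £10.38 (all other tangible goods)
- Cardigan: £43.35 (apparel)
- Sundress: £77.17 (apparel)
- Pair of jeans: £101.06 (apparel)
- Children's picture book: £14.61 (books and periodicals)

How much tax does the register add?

£8.09

Winter coat £256.40: apparel → 0% + 2.5% surcharge = 2.5% → £6.41
AA batteries (8-pack) £10.38: all other tangible goods → 9.5% → £0.9861
Cardigan £43.35: apparel → 0% → £0.00
Sundress £77.17: apparel → 0% → £0.00
Pair of jeans £101.06: apparel → 0% → £0.00
Children's picture book £14.61: books and periodicals → 4.75% → £0.693975
Unrounded tax sum = £8.090075 → £8.09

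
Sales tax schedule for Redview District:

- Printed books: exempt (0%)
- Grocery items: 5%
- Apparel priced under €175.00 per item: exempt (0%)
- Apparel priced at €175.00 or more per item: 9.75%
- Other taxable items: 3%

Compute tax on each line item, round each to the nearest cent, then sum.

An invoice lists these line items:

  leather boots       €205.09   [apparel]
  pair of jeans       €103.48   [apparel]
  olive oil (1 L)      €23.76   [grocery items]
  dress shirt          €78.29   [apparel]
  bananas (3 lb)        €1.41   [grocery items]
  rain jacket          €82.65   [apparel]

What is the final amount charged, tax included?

Leather boots €205.09: apparel, €175.00 or more → 9.75% → €20.00
Pair of jeans €103.48: apparel, under €175.00 → 0% → €0.00
Olive oil (1 L) €23.76: grocery items → 5% → €1.19
Dress shirt €78.29: apparel, under €175.00 → 0% → €0.00
Bananas (3 lb) €1.41: grocery items → 5% → €0.07
Rain jacket €82.65: apparel, under €175.00 → 0% → €0.00
Subtotal = €494.68; tax = €21.26; total due = €515.94

€515.94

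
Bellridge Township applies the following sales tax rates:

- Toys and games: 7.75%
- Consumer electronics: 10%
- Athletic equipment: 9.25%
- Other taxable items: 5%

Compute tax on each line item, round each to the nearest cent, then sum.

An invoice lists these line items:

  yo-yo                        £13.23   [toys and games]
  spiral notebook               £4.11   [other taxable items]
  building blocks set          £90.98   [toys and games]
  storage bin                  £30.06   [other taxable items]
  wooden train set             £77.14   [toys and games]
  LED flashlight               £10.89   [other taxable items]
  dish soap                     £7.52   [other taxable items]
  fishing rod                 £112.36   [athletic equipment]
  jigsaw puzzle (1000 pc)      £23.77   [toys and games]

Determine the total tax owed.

Yo-yo £13.23: toys and games → 7.75% → £1.03
Spiral notebook £4.11: other taxable items → 5% → £0.21
Building blocks set £90.98: toys and games → 7.75% → £7.05
Storage bin £30.06: other taxable items → 5% → £1.50
Wooden train set £77.14: toys and games → 7.75% → £5.98
LED flashlight £10.89: other taxable items → 5% → £0.54
Dish soap £7.52: other taxable items → 5% → £0.38
Fishing rod £112.36: athletic equipment → 9.25% → £10.39
Jigsaw puzzle (1000 pc) £23.77: toys and games → 7.75% → £1.84
Total tax = £1.03 + £0.21 + £7.05 + £1.50 + £5.98 + £0.54 + £0.38 + £10.39 + £1.84 = £28.92

£28.92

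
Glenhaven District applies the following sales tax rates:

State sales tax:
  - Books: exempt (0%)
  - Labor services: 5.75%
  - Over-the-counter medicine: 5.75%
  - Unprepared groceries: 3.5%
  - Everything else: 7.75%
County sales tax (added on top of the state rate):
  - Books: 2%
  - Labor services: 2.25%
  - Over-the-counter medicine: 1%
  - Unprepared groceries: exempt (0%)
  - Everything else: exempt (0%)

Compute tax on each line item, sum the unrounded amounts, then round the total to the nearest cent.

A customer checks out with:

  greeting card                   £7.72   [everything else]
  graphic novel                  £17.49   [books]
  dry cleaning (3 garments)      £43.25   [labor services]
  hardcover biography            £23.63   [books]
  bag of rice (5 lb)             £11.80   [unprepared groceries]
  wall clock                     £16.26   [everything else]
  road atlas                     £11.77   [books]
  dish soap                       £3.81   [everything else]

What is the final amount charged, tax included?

Greeting card £7.72: everything else → 7.75% + 0% county = 7.75% → £0.5983
Graphic novel £17.49: books → 0% + 2% county = 2% → £0.3498
Dry cleaning (3 garments) £43.25: labor services → 5.75% + 2.25% county = 8% → £3.46
Hardcover biography £23.63: books → 0% + 2% county = 2% → £0.4726
Bag of rice (5 lb) £11.80: unprepared groceries → 3.5% + 0% county = 3.5% → £0.413
Wall clock £16.26: everything else → 7.75% + 0% county = 7.75% → £1.26015
Road atlas £11.77: books → 0% + 2% county = 2% → £0.2354
Dish soap £3.81: everything else → 7.75% + 0% county = 7.75% → £0.295275
Subtotal = £135.73; unrounded tax = £7.084525 → £7.08; total due = £142.81

£142.81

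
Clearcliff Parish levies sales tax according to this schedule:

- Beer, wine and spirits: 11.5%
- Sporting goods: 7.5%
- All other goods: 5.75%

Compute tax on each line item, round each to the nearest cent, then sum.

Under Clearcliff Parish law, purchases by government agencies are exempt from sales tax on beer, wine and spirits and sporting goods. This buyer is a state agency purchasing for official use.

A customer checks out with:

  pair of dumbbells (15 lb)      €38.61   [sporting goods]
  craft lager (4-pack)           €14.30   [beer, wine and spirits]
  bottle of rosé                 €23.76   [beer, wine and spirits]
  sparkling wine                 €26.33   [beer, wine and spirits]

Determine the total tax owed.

Pair of dumbbells (15 lb) €38.61: sporting goods, buyer-exempt → 0% → €0.00
Craft lager (4-pack) €14.30: beer, wine and spirits, buyer-exempt → 0% → €0.00
Bottle of rosé €23.76: beer, wine and spirits, buyer-exempt → 0% → €0.00
Sparkling wine €26.33: beer, wine and spirits, buyer-exempt → 0% → €0.00
Total tax = €0.00

€0.00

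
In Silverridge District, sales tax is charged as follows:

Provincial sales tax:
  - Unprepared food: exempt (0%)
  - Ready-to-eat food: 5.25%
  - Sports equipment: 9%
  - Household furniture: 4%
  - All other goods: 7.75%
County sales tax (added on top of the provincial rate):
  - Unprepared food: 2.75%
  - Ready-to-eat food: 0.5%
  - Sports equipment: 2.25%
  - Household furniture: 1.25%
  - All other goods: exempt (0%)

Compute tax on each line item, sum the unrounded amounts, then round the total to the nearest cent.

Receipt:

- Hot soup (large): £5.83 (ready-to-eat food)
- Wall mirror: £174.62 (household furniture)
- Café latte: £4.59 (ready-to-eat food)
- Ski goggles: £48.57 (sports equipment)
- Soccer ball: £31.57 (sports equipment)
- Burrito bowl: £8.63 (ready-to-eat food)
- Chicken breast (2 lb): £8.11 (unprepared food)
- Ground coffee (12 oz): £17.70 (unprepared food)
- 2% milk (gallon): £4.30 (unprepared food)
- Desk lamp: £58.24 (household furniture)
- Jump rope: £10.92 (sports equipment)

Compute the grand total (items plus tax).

Hot soup (large) £5.83: ready-to-eat food → 5.25% + 0.5% county = 5.75% → £0.335225
Wall mirror £174.62: household furniture → 4% + 1.25% county = 5.25% → £9.16755
Café latte £4.59: ready-to-eat food → 5.25% + 0.5% county = 5.75% → £0.263925
Ski goggles £48.57: sports equipment → 9% + 2.25% county = 11.25% → £5.464125
Soccer ball £31.57: sports equipment → 9% + 2.25% county = 11.25% → £3.551625
Burrito bowl £8.63: ready-to-eat food → 5.25% + 0.5% county = 5.75% → £0.496225
Chicken breast (2 lb) £8.11: unprepared food → 0% + 2.75% county = 2.75% → £0.223025
Ground coffee (12 oz) £17.70: unprepared food → 0% + 2.75% county = 2.75% → £0.48675
2% milk (gallon) £4.30: unprepared food → 0% + 2.75% county = 2.75% → £0.11825
Desk lamp £58.24: household furniture → 4% + 1.25% county = 5.25% → £3.0576
Jump rope £10.92: sports equipment → 9% + 2.25% county = 11.25% → £1.2285
Subtotal = £373.08; unrounded tax = £24.3928 → £24.39; total due = £397.47

£397.47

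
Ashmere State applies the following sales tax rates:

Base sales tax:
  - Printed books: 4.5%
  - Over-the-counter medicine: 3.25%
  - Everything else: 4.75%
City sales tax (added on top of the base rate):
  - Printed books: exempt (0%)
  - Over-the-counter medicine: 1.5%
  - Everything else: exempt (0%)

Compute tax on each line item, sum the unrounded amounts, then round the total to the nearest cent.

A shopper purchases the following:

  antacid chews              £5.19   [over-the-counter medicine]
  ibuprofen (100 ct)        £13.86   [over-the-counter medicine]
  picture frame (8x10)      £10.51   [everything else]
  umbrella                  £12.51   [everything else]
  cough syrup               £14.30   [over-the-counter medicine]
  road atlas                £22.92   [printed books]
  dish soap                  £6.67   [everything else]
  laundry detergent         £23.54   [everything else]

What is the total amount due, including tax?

Antacid chews £5.19: over-the-counter medicine → 3.25% + 1.5% city = 4.75% → £0.246525
Ibuprofen (100 ct) £13.86: over-the-counter medicine → 3.25% + 1.5% city = 4.75% → £0.65835
Picture frame (8x10) £10.51: everything else → 4.75% + 0% city = 4.75% → £0.499225
Umbrella £12.51: everything else → 4.75% + 0% city = 4.75% → £0.594225
Cough syrup £14.30: over-the-counter medicine → 3.25% + 1.5% city = 4.75% → £0.67925
Road atlas £22.92: printed books → 4.5% + 0% city = 4.5% → £1.0314
Dish soap £6.67: everything else → 4.75% + 0% city = 4.75% → £0.316825
Laundry detergent £23.54: everything else → 4.75% + 0% city = 4.75% → £1.11815
Subtotal = £109.50; unrounded tax = £5.14395 → £5.14; total due = £114.64

£114.64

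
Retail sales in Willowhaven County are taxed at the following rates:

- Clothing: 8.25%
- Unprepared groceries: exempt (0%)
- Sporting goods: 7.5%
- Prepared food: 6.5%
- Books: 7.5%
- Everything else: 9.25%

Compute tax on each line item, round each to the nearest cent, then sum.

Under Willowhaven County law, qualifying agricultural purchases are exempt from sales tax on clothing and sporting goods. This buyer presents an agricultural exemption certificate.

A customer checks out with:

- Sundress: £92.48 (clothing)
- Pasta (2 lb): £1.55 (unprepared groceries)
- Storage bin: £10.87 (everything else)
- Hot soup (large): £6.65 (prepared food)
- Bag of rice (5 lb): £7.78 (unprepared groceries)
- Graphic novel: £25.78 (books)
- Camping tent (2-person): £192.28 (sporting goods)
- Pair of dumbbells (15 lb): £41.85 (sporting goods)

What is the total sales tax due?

Sundress £92.48: clothing, buyer-exempt → 0% → £0.00
Pasta (2 lb) £1.55: unprepared groceries → 0% → £0.00
Storage bin £10.87: everything else → 9.25% → £1.01
Hot soup (large) £6.65: prepared food → 6.5% → £0.43
Bag of rice (5 lb) £7.78: unprepared groceries → 0% → £0.00
Graphic novel £25.78: books → 7.5% → £1.93
Camping tent (2-person) £192.28: sporting goods, buyer-exempt → 0% → £0.00
Pair of dumbbells (15 lb) £41.85: sporting goods, buyer-exempt → 0% → £0.00
Total tax = £1.01 + £0.43 + £1.93 = £3.37

£3.37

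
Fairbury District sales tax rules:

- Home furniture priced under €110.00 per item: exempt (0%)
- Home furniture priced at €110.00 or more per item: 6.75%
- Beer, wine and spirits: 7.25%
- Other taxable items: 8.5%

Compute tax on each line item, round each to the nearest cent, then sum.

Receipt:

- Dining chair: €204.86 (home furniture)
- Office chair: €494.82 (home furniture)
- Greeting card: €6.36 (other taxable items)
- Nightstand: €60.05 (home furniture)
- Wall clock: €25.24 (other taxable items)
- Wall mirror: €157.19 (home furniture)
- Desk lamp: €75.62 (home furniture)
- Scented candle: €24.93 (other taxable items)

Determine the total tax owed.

€62.65

Dining chair €204.86: home furniture, €110.00 or more → 6.75% → €13.83
Office chair €494.82: home furniture, €110.00 or more → 6.75% → €33.40
Greeting card €6.36: other taxable items → 8.5% → €0.54
Nightstand €60.05: home furniture, under €110.00 → 0% → €0.00
Wall clock €25.24: other taxable items → 8.5% → €2.15
Wall mirror €157.19: home furniture, €110.00 or more → 6.75% → €10.61
Desk lamp €75.62: home furniture, under €110.00 → 0% → €0.00
Scented candle €24.93: other taxable items → 8.5% → €2.12
Total tax = €13.83 + €33.40 + €0.54 + €2.15 + €10.61 + €2.12 = €62.65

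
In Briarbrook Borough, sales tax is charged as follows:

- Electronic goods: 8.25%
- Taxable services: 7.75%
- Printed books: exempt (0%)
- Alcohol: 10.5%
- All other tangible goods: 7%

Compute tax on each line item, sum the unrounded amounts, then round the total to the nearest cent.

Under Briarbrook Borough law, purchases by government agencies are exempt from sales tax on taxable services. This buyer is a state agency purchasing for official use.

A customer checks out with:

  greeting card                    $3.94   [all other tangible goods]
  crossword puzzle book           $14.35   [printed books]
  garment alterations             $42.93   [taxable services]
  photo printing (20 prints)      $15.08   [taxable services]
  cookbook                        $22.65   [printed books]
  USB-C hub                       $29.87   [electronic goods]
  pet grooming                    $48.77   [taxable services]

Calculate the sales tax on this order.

$2.74

Greeting card $3.94: all other tangible goods → 7% → $0.2758
Crossword puzzle book $14.35: printed books → 0% → $0.00
Garment alterations $42.93: taxable services, buyer-exempt → 0% → $0.00
Photo printing (20 prints) $15.08: taxable services, buyer-exempt → 0% → $0.00
Cookbook $22.65: printed books → 0% → $0.00
USB-C hub $29.87: electronic goods → 8.25% → $2.464275
Pet grooming $48.77: taxable services, buyer-exempt → 0% → $0.00
Unrounded tax sum = $2.740075 → $2.74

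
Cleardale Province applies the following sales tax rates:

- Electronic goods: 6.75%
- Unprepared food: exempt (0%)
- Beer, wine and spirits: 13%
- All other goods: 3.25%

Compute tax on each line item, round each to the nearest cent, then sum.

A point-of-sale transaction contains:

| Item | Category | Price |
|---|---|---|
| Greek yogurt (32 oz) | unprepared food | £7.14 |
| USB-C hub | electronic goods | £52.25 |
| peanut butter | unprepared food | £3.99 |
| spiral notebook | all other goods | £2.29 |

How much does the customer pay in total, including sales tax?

£69.27

Greek yogurt (32 oz) £7.14: unprepared food → 0% → £0.00
USB-C hub £52.25: electronic goods → 6.75% → £3.53
Peanut butter £3.99: unprepared food → 0% → £0.00
Spiral notebook £2.29: all other goods → 3.25% → £0.07
Subtotal = £65.67; tax = £3.60; total due = £69.27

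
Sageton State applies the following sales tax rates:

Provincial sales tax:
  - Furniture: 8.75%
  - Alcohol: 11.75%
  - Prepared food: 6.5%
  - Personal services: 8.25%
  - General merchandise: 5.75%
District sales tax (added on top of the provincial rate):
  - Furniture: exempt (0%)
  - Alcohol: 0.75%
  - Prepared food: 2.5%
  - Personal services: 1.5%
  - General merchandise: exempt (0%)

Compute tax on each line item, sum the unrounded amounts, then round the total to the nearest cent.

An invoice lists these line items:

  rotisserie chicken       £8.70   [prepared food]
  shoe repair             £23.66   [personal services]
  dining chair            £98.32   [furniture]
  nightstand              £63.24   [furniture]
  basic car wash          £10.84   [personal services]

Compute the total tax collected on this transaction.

Rotisserie chicken £8.70: prepared food → 6.5% + 2.5% district = 9% → £0.783
Shoe repair £23.66: personal services → 8.25% + 1.5% district = 9.75% → £2.30685
Dining chair £98.32: furniture → 8.75% + 0% district = 8.75% → £8.603
Nightstand £63.24: furniture → 8.75% + 0% district = 8.75% → £5.5335
Basic car wash £10.84: personal services → 8.25% + 1.5% district = 9.75% → £1.0569
Unrounded tax sum = £18.28325 → £18.28

£18.28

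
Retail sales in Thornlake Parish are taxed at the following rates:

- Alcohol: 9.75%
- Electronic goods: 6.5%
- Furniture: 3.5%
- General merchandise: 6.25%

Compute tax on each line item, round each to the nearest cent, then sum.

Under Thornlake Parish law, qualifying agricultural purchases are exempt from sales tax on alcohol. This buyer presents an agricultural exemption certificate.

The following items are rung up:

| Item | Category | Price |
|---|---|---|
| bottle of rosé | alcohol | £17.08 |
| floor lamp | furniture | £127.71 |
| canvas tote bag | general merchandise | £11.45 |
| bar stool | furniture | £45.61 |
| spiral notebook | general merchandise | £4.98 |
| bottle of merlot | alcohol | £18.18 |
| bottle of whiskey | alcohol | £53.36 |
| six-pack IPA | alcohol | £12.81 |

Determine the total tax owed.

Bottle of rosé £17.08: alcohol, buyer-exempt → 0% → £0.00
Floor lamp £127.71: furniture → 3.5% → £4.47
Canvas tote bag £11.45: general merchandise → 6.25% → £0.72
Bar stool £45.61: furniture → 3.5% → £1.60
Spiral notebook £4.98: general merchandise → 6.25% → £0.31
Bottle of merlot £18.18: alcohol, buyer-exempt → 0% → £0.00
Bottle of whiskey £53.36: alcohol, buyer-exempt → 0% → £0.00
Six-pack IPA £12.81: alcohol, buyer-exempt → 0% → £0.00
Total tax = £4.47 + £0.72 + £1.60 + £0.31 = £7.10

£7.10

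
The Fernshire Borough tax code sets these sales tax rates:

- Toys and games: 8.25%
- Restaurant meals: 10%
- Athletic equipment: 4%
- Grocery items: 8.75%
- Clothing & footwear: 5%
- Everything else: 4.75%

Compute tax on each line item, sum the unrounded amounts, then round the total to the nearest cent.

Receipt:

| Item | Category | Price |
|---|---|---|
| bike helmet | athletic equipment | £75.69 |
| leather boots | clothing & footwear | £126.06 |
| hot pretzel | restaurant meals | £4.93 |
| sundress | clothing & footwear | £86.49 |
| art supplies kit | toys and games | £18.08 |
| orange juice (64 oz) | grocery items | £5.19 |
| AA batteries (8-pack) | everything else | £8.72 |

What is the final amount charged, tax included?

Bike helmet £75.69: athletic equipment → 4% → £3.0276
Leather boots £126.06: clothing & footwear → 5% → £6.303
Hot pretzel £4.93: restaurant meals → 10% → £0.493
Sundress £86.49: clothing & footwear → 5% → £4.3245
Art supplies kit £18.08: toys and games → 8.25% → £1.4916
Orange juice (64 oz) £5.19: grocery items → 8.75% → £0.454125
AA batteries (8-pack) £8.72: everything else → 4.75% → £0.4142
Subtotal = £325.16; unrounded tax = £16.508025 → £16.51; total due = £341.67

£341.67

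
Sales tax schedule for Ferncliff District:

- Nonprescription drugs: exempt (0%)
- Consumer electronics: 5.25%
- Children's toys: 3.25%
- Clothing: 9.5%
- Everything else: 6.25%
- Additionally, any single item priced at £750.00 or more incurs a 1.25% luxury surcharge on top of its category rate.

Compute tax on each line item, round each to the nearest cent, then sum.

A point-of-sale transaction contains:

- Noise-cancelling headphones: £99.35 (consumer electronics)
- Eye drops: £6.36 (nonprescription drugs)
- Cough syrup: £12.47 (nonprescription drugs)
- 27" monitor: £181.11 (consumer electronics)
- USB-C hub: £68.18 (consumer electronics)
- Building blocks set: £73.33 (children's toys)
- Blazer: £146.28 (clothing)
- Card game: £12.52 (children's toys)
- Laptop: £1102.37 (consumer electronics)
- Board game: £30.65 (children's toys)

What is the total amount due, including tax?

Noise-cancelling headphones £99.35: consumer electronics → 5.25% → £5.22
Eye drops £6.36: nonprescription drugs → 0% → £0.00
Cough syrup £12.47: nonprescription drugs → 0% → £0.00
27" monitor £181.11: consumer electronics → 5.25% → £9.51
USB-C hub £68.18: consumer electronics → 5.25% → £3.58
Building blocks set £73.33: children's toys → 3.25% → £2.38
Blazer £146.28: clothing → 9.5% → £13.90
Card game £12.52: children's toys → 3.25% → £0.41
Laptop £1102.37: consumer electronics → 5.25% + 1.25% surcharge = 6.5% → £71.65
Board game £30.65: children's toys → 3.25% → £1.00
Subtotal = £1732.62; tax = £107.65; total due = £1840.27

£1840.27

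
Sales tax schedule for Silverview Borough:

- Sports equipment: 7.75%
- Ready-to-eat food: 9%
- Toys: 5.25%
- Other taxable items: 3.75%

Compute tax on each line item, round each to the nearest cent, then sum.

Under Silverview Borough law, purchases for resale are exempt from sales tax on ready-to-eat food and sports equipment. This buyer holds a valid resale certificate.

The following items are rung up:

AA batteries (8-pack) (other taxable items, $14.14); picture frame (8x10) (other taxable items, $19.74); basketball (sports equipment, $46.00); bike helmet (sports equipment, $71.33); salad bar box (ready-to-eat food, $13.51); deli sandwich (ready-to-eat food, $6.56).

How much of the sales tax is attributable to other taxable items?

AA batteries (8-pack) $14.14: other taxable items → 3.75% → $0.53
Picture frame (8x10) $19.74: other taxable items → 3.75% → $0.74
Tax on other taxable items = $0.53 + $0.74 = $1.27

$1.27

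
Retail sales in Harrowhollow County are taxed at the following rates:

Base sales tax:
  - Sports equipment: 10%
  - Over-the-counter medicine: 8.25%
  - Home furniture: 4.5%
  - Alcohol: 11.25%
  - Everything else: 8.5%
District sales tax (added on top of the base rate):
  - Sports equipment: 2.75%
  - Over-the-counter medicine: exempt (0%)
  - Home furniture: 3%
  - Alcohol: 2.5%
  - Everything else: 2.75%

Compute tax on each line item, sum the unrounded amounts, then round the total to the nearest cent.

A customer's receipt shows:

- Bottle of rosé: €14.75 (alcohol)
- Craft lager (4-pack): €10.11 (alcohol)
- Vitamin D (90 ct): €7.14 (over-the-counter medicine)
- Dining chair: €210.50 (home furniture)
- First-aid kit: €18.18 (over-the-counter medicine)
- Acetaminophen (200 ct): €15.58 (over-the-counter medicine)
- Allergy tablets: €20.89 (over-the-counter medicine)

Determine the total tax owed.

€24.30

Bottle of rosé €14.75: alcohol → 11.25% + 2.5% district = 13.75% → €2.028125
Craft lager (4-pack) €10.11: alcohol → 11.25% + 2.5% district = 13.75% → €1.390125
Vitamin D (90 ct) €7.14: over-the-counter medicine → 8.25% + 0% district = 8.25% → €0.58905
Dining chair €210.50: home furniture → 4.5% + 3% district = 7.5% → €15.7875
First-aid kit €18.18: over-the-counter medicine → 8.25% + 0% district = 8.25% → €1.49985
Acetaminophen (200 ct) €15.58: over-the-counter medicine → 8.25% + 0% district = 8.25% → €1.28535
Allergy tablets €20.89: over-the-counter medicine → 8.25% + 0% district = 8.25% → €1.723425
Unrounded tax sum = €24.303425 → €24.30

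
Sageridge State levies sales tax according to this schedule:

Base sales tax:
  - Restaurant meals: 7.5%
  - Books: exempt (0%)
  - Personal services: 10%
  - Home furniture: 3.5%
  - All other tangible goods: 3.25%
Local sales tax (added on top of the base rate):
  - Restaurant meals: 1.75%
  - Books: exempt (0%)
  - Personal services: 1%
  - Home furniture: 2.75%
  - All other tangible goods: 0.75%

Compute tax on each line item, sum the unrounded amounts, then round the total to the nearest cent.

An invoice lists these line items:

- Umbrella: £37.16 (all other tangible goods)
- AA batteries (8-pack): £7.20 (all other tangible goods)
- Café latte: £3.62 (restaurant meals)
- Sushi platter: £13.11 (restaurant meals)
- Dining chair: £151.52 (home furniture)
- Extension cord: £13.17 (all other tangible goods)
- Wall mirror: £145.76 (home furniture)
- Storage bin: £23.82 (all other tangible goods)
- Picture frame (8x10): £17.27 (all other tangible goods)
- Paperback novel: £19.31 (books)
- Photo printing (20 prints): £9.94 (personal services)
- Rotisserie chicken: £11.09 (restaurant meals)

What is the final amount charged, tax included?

Umbrella £37.16: all other tangible goods → 3.25% + 0.75% local = 4% → £1.4864
AA batteries (8-pack) £7.20: all other tangible goods → 3.25% + 0.75% local = 4% → £0.288
Café latte £3.62: restaurant meals → 7.5% + 1.75% local = 9.25% → £0.33485
Sushi platter £13.11: restaurant meals → 7.5% + 1.75% local = 9.25% → £1.212675
Dining chair £151.52: home furniture → 3.5% + 2.75% local = 6.25% → £9.47
Extension cord £13.17: all other tangible goods → 3.25% + 0.75% local = 4% → £0.5268
Wall mirror £145.76: home furniture → 3.5% + 2.75% local = 6.25% → £9.11
Storage bin £23.82: all other tangible goods → 3.25% + 0.75% local = 4% → £0.9528
Picture frame (8x10) £17.27: all other tangible goods → 3.25% + 0.75% local = 4% → £0.6908
Paperback novel £19.31: books → 0% + 0% local = 0% → £0.00
Photo printing (20 prints) £9.94: personal services → 10% + 1% local = 11% → £1.0934
Rotisserie chicken £11.09: restaurant meals → 7.5% + 1.75% local = 9.25% → £1.025825
Subtotal = £452.97; unrounded tax = £26.19155 → £26.19; total due = £479.16

£479.16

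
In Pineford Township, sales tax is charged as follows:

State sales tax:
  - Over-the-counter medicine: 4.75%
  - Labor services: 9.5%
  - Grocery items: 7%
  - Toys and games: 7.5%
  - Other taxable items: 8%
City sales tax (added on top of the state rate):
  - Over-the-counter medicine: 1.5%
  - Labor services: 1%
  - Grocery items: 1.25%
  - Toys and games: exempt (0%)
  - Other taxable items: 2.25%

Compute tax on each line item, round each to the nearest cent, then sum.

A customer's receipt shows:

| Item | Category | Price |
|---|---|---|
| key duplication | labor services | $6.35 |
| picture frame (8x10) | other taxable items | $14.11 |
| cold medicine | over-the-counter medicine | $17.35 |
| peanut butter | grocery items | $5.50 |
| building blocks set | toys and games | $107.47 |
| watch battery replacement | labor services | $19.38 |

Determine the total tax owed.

Key duplication $6.35: labor services → 9.5% + 1% city = 10.5% → $0.67
Picture frame (8x10) $14.11: other taxable items → 8% + 2.25% city = 10.25% → $1.45
Cold medicine $17.35: over-the-counter medicine → 4.75% + 1.5% city = 6.25% → $1.08
Peanut butter $5.50: grocery items → 7% + 1.25% city = 8.25% → $0.45
Building blocks set $107.47: toys and games → 7.5% + 0% city = 7.5% → $8.06
Watch battery replacement $19.38: labor services → 9.5% + 1% city = 10.5% → $2.03
Total tax = $0.67 + $1.45 + $1.08 + $0.45 + $8.06 + $2.03 = $13.74

$13.74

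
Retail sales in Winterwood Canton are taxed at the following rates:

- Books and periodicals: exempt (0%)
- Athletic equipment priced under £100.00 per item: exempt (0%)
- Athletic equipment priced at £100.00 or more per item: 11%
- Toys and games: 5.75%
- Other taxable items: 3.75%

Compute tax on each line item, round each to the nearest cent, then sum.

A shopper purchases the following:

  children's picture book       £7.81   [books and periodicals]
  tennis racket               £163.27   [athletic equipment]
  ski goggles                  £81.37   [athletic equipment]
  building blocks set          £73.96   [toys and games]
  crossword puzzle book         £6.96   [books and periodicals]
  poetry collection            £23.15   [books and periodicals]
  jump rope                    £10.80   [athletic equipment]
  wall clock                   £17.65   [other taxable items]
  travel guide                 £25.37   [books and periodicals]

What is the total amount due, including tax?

Children's picture book £7.81: books and periodicals → 0% → £0.00
Tennis racket £163.27: athletic equipment, £100.00 or more → 11% → £17.96
Ski goggles £81.37: athletic equipment, under £100.00 → 0% → £0.00
Building blocks set £73.96: toys and games → 5.75% → £4.25
Crossword puzzle book £6.96: books and periodicals → 0% → £0.00
Poetry collection £23.15: books and periodicals → 0% → £0.00
Jump rope £10.80: athletic equipment, under £100.00 → 0% → £0.00
Wall clock £17.65: other taxable items → 3.75% → £0.66
Travel guide £25.37: books and periodicals → 0% → £0.00
Subtotal = £410.34; tax = £22.87; total due = £433.21

£433.21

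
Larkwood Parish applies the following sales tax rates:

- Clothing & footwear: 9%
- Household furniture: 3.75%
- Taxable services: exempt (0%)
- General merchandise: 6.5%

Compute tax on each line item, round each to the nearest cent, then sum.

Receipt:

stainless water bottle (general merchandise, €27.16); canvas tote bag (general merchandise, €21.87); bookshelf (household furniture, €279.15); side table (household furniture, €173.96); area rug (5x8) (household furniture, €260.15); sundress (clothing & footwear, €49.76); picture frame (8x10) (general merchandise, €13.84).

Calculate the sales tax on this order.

€35.32

Stainless water bottle €27.16: general merchandise → 6.5% → €1.77
Canvas tote bag €21.87: general merchandise → 6.5% → €1.42
Bookshelf €279.15: household furniture → 3.75% → €10.47
Side table €173.96: household furniture → 3.75% → €6.52
Area rug (5x8) €260.15: household furniture → 3.75% → €9.76
Sundress €49.76: clothing & footwear → 9% → €4.48
Picture frame (8x10) €13.84: general merchandise → 6.5% → €0.90
Total tax = €1.77 + €1.42 + €10.47 + €6.52 + €9.76 + €4.48 + €0.90 = €35.32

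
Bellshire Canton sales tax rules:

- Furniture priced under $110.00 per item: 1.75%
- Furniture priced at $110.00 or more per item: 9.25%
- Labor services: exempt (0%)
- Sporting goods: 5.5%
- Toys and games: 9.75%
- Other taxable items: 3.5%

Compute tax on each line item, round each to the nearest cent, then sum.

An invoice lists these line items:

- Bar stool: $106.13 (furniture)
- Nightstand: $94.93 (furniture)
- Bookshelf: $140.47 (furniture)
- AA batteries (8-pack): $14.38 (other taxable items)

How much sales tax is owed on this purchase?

Bar stool $106.13: furniture, under $110.00 → 1.75% → $1.86
Nightstand $94.93: furniture, under $110.00 → 1.75% → $1.66
Bookshelf $140.47: furniture, $110.00 or more → 9.25% → $12.99
AA batteries (8-pack) $14.38: other taxable items → 3.5% → $0.50
Total tax = $1.86 + $1.66 + $12.99 + $0.50 = $17.01

$17.01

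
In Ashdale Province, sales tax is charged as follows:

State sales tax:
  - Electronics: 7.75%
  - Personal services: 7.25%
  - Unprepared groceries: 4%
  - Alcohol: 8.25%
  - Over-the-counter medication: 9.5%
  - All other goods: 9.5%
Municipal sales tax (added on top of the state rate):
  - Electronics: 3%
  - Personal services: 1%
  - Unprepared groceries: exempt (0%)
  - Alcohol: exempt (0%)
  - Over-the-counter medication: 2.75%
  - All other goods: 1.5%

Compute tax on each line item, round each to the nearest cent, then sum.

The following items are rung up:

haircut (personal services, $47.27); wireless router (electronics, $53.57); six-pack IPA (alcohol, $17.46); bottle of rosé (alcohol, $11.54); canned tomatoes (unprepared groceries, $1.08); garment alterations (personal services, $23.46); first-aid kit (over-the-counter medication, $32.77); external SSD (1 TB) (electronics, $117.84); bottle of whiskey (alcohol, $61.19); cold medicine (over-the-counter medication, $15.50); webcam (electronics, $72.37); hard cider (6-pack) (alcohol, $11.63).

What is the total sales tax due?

$46.40

Haircut $47.27: personal services → 7.25% + 1% municipal = 8.25% → $3.90
Wireless router $53.57: electronics → 7.75% + 3% municipal = 10.75% → $5.76
Six-pack IPA $17.46: alcohol → 8.25% + 0% municipal = 8.25% → $1.44
Bottle of rosé $11.54: alcohol → 8.25% + 0% municipal = 8.25% → $0.95
Canned tomatoes $1.08: unprepared groceries → 4% + 0% municipal = 4% → $0.04
Garment alterations $23.46: personal services → 7.25% + 1% municipal = 8.25% → $1.94
First-aid kit $32.77: over-the-counter medication → 9.5% + 2.75% municipal = 12.25% → $4.01
External SSD (1 TB) $117.84: electronics → 7.75% + 3% municipal = 10.75% → $12.67
Bottle of whiskey $61.19: alcohol → 8.25% + 0% municipal = 8.25% → $5.05
Cold medicine $15.50: over-the-counter medication → 9.5% + 2.75% municipal = 12.25% → $1.90
Webcam $72.37: electronics → 7.75% + 3% municipal = 10.75% → $7.78
Hard cider (6-pack) $11.63: alcohol → 8.25% + 0% municipal = 8.25% → $0.96
Total tax = $3.90 + $5.76 + $1.44 + $0.95 + $0.04 + $1.94 + $4.01 + $12.67 + $5.05 + $1.90 + $7.78 + $0.96 = $46.40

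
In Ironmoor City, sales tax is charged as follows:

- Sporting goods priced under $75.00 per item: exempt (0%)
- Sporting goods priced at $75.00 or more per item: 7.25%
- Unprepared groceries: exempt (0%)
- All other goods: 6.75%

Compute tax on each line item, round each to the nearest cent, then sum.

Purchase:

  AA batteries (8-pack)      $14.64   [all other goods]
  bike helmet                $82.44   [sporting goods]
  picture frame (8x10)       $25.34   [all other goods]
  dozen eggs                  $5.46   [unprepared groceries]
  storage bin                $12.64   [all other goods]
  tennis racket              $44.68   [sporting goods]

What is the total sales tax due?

AA batteries (8-pack) $14.64: all other goods → 6.75% → $0.99
Bike helmet $82.44: sporting goods, $75.00 or more → 7.25% → $5.98
Picture frame (8x10) $25.34: all other goods → 6.75% → $1.71
Dozen eggs $5.46: unprepared groceries → 0% → $0.00
Storage bin $12.64: all other goods → 6.75% → $0.85
Tennis racket $44.68: sporting goods, under $75.00 → 0% → $0.00
Total tax = $0.99 + $5.98 + $1.71 + $0.85 = $9.53

$9.53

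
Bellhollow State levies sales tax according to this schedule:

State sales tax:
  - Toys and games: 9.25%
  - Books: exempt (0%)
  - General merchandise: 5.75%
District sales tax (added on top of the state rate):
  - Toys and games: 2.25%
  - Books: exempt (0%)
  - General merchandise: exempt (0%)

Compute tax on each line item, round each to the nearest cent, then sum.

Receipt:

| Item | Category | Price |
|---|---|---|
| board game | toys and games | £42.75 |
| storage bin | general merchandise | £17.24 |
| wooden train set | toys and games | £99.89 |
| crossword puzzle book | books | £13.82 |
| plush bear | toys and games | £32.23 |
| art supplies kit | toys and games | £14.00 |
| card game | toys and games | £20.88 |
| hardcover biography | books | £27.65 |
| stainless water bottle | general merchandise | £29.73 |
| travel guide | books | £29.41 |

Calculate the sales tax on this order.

Board game £42.75: toys and games → 9.25% + 2.25% district = 11.5% → £4.92
Storage bin £17.24: general merchandise → 5.75% + 0% district = 5.75% → £0.99
Wooden train set £99.89: toys and games → 9.25% + 2.25% district = 11.5% → £11.49
Crossword puzzle book £13.82: books → 0% + 0% district = 0% → £0.00
Plush bear £32.23: toys and games → 9.25% + 2.25% district = 11.5% → £3.71
Art supplies kit £14.00: toys and games → 9.25% + 2.25% district = 11.5% → £1.61
Card game £20.88: toys and games → 9.25% + 2.25% district = 11.5% → £2.40
Hardcover biography £27.65: books → 0% + 0% district = 0% → £0.00
Stainless water bottle £29.73: general merchandise → 5.75% + 0% district = 5.75% → £1.71
Travel guide £29.41: books → 0% + 0% district = 0% → £0.00
Total tax = £4.92 + £0.99 + £11.49 + £3.71 + £1.61 + £2.40 + £1.71 = £26.83

£26.83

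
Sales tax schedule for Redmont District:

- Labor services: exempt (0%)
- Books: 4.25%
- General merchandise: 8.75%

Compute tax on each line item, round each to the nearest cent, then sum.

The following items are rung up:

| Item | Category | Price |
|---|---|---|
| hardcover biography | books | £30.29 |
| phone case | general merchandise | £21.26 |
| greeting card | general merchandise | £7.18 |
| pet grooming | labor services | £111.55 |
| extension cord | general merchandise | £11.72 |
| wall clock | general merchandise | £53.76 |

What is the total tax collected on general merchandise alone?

Phone case £21.26: general merchandise → 8.75% → £1.86
Greeting card £7.18: general merchandise → 8.75% → £0.63
Extension cord £11.72: general merchandise → 8.75% → £1.03
Wall clock £53.76: general merchandise → 8.75% → £4.70
Tax on general merchandise = £1.86 + £0.63 + £1.03 + £4.70 = £8.22

£8.22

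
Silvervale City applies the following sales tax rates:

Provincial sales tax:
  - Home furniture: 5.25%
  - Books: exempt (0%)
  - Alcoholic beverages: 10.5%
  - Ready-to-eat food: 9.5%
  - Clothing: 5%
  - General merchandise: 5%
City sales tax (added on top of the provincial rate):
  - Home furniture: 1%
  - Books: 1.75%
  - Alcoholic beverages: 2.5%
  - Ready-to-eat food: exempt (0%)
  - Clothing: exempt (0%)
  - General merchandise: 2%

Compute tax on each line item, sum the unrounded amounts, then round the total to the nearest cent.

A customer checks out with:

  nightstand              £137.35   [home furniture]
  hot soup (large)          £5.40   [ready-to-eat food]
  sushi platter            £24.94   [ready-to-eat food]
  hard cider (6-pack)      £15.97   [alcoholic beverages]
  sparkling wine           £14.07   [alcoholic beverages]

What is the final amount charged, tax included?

£213.10

Nightstand £137.35: home furniture → 5.25% + 1% city = 6.25% → £8.584375
Hot soup (large) £5.40: ready-to-eat food → 9.5% + 0% city = 9.5% → £0.513
Sushi platter £24.94: ready-to-eat food → 9.5% + 0% city = 9.5% → £2.3693
Hard cider (6-pack) £15.97: alcoholic beverages → 10.5% + 2.5% city = 13% → £2.0761
Sparkling wine £14.07: alcoholic beverages → 10.5% + 2.5% city = 13% → £1.8291
Subtotal = £197.73; unrounded tax = £15.371875 → £15.37; total due = £213.10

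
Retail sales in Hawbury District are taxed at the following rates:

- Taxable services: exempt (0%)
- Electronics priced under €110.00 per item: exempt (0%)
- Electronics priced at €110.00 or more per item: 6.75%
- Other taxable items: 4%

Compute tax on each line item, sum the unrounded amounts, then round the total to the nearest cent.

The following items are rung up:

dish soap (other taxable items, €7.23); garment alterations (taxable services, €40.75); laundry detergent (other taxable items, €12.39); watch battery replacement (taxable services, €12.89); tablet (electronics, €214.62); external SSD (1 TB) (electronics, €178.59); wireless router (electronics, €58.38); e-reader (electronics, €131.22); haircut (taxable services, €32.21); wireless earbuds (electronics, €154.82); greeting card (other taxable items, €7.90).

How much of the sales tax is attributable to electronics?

€45.85

Tablet €214.62: electronics, €110.00 or more → 6.75% → €14.48685
External SSD (1 TB) €178.59: electronics, €110.00 or more → 6.75% → €12.054825
Wireless router €58.38: electronics, under €110.00 → 0% → €0.00
E-reader €131.22: electronics, €110.00 or more → 6.75% → €8.85735
Wireless earbuds €154.82: electronics, €110.00 or more → 6.75% → €10.45035
Tax on electronics: unrounded sum = €45.849375 → €45.85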